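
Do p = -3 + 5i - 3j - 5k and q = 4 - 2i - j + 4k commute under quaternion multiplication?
No: pq = 15 + 9i - 19j - 43k ≠ 15 + 43i + j - 21k = qp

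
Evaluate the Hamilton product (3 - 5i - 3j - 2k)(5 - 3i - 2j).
-6 - 38i - 15j - 9k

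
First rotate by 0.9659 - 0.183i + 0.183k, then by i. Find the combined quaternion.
0.183 + 0.9659i - 0.183j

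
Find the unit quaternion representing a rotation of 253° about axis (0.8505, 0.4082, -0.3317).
-0.5948 + 0.6837i + 0.3281j - 0.2666k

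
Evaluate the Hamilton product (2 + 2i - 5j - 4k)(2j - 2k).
2 + 18i + 8j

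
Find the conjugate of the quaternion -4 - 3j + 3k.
-4 + 3j - 3k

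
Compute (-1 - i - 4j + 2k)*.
-1 + i + 4j - 2k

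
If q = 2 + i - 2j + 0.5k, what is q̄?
2 - i + 2j - 0.5k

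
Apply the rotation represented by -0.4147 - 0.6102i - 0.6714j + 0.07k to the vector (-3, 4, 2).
(4.187, -2.502, 2.283)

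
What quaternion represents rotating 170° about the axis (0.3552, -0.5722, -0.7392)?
0.0872 + 0.3538i - 0.57j - 0.7364k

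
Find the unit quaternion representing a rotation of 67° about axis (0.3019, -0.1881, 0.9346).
0.8339 + 0.1666i - 0.1038j + 0.5158k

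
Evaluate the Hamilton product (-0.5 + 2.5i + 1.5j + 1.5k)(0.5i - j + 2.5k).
-3.5 + 5i - 5j - 4.5k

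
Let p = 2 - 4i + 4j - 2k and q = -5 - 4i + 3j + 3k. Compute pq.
-32 + 30i + 6j + 20k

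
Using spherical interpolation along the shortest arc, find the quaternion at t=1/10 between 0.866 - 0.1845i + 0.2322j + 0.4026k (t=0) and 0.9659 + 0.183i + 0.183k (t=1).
0.8865 - 0.1483i + 0.2107j + 0.3844k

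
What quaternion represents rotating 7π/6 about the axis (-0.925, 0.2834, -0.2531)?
-0.2588 - 0.8935i + 0.2737j - 0.2445k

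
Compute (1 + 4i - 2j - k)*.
1 - 4i + 2j + k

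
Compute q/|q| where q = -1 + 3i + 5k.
-0.169 + 0.5071i + 0.8452k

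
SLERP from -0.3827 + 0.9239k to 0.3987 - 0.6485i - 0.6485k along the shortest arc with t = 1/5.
-0.4029 + 0.1411i + 0.9043k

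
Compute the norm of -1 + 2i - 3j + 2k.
√18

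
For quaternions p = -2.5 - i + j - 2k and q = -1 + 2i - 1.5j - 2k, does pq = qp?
No: pq = 2 - 9i - 3.25j + 6.5k ≠ 2 + i + 8.75j + 7.5k = qp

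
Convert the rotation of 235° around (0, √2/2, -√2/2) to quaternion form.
-0.4617 + 0.6272j - 0.6272k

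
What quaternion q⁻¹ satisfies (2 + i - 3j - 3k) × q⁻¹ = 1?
0.087 - 0.0435i + 0.1304j + 0.1304k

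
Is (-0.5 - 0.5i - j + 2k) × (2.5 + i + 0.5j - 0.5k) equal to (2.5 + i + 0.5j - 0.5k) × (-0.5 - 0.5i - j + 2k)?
No: pq = 0.75 - 2.25i - j + 6k ≠ 0.75 - 1.25i - 4.5j + 4.5k = qp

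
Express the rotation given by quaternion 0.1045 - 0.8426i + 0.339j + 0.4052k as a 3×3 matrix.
[[0.4418, -0.656, -0.612], [-0.4866, -0.7483, 0.4508], [-0.7537, 0.0986, -0.6498]]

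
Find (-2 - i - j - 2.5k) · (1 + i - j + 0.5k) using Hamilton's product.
-0.75 - 6i - j - 1.5k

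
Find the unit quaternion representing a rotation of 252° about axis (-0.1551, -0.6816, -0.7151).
-0.5878 - 0.1255i - 0.5514j - 0.5785k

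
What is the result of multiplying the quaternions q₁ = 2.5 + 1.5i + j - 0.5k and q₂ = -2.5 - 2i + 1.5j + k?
-4.25 - 7i + 0.75j + 8k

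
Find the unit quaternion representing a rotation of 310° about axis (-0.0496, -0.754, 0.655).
-0.9063 - 0.021i - 0.3187j + 0.2768k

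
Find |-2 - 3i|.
√13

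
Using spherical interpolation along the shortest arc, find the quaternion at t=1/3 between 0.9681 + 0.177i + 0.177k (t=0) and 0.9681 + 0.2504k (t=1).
0.9721 + 0.1184i + 0.2023k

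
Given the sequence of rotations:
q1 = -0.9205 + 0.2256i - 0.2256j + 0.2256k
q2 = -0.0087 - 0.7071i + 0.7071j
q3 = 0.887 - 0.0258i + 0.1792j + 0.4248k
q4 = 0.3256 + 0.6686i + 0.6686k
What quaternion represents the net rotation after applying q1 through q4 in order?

q2 · q1 = 0.3271 + 0.8084i - 0.4894j - 0.002k
q3 · q2 · q1 = 0.3995 + 0.9162i - 0.0321j + 0.0049k
q4 · q3 · q2 · q1 = -0.4858 + 0.5869i + 0.5988j + 0.2472k
-0.4858 + 0.5869i + 0.5988j + 0.2472k


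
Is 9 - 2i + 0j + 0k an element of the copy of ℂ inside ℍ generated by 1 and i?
Yes. The quaternion 9 - 2i has j- and k-coefficients y = z = 0, so it lies in the complex subalgebra spanned by 1 and i.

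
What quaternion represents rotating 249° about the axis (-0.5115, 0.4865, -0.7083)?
-0.5664 - 0.4215i + 0.4009j - 0.5837k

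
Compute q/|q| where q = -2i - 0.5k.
-0.9701i - 0.2425k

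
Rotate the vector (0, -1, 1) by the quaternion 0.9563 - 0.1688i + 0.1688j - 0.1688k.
(0.114, -0.62, 1.266)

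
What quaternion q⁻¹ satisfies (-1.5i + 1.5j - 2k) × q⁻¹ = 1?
0.1765i - 0.1765j + 0.2353k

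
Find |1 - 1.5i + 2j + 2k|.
3.354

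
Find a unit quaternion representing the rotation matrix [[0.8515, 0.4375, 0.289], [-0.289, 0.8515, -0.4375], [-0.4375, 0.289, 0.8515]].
0.9427 + 0.1927i + 0.1927j - 0.1927k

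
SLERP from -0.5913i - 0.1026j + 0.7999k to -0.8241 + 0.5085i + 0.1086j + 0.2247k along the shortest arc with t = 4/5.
0.7591 - 0.6376i - 0.1294j + 0.022k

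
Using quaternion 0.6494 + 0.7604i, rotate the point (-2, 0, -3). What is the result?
(-2, 2.963, 0.469)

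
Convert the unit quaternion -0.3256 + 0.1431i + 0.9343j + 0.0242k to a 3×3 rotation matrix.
[[-0.747, 0.2832, -0.6015], [0.2516, 0.9579, 0.1384], [0.6153, -0.048, -0.7868]]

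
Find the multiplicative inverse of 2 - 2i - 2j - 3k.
0.0952 + 0.0952i + 0.0952j + 0.1429k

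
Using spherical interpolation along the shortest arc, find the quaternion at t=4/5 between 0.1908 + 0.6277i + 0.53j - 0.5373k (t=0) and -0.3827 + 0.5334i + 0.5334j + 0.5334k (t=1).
-0.292 + 0.6466i + 0.6204j + 0.3343k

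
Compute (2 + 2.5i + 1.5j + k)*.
2 - 2.5i - 1.5j - k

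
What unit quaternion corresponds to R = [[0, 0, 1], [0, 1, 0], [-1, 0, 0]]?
0.7071 + 0.7071j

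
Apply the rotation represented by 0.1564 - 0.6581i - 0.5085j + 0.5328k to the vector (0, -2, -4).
(2.436, 2.212, 3.029)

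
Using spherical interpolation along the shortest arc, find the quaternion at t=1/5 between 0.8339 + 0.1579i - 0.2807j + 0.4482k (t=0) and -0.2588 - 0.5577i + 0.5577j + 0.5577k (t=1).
0.8262 + 0.2961i - 0.4073j + 0.2527k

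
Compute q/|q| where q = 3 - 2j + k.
0.8018 - 0.5345j + 0.2673k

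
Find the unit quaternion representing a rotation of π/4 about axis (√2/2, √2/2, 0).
0.9239 + 0.2706i + 0.2706j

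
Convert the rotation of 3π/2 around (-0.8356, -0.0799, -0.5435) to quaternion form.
-0.7071 - 0.5909i - 0.0565j - 0.3843k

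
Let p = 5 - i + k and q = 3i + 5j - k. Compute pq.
4 + 10i + 27j - 10k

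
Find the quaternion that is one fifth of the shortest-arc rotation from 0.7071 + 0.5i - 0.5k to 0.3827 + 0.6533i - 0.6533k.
0.6494 + 0.5377i - 0.5377k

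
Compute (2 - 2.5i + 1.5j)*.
2 + 2.5i - 1.5j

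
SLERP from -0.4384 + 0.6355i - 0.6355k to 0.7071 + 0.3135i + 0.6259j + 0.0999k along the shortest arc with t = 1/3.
-0.6792 + 0.3747i - 0.2852j - 0.563k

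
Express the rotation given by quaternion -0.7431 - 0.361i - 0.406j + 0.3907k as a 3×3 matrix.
[[0.365, 0.8738, 0.3213], [-0.2875, 0.4341, -0.8538], [-0.8855, 0.2193, 0.4097]]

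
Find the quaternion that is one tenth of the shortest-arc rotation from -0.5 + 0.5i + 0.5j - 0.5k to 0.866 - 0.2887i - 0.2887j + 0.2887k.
-0.5446 + 0.4842i + 0.4842j - 0.4842k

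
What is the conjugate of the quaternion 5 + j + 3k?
5 - j - 3k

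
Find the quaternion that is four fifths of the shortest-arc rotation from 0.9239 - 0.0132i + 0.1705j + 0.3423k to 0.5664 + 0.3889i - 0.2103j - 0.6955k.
0.7587 + 0.3461i - 0.1431j - 0.533k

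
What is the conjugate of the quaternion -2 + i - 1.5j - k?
-2 - i + 1.5j + k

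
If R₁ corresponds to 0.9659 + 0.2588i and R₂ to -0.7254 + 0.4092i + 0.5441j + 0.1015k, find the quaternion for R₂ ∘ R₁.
-0.8066 + 0.2075i + 0.5518j - 0.0428k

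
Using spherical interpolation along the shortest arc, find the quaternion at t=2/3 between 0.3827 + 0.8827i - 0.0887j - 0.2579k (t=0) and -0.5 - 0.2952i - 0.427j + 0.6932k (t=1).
0.5087 + 0.5508i + 0.276j - 0.6014k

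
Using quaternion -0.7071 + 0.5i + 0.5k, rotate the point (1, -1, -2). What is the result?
(-1.207, -2.121, 0.207)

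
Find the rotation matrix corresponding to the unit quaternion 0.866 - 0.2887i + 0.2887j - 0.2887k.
[[0.6666, 0.3333, 0.6667], [-0.6667, 0.6666, 0.3333], [-0.3333, -0.6667, 0.6666]]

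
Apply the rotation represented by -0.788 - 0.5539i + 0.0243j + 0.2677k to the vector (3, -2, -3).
(2.781, 0.747, -3.702)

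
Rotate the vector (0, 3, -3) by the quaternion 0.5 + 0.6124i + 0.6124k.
(-4.087, 0.337, 1.087)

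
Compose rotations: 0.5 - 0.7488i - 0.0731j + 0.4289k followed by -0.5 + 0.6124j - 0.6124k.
0.0574 + 0.5923i + 0.8013j - 0.0621k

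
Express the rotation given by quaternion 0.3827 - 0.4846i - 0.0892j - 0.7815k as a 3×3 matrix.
[[-0.2374, 0.6846, 0.6892], [-0.5117, -0.6912, 0.5103], [0.8257, -0.2315, 0.5144]]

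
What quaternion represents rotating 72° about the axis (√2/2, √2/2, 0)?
0.809 + 0.4156i + 0.4156j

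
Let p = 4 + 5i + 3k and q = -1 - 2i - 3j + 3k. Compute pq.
-3 - 4i - 33j - 6k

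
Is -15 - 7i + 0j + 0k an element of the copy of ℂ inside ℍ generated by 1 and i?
Yes. The quaternion -15 - 7i has j- and k-coefficients y = z = 0, so it lies in the complex subalgebra spanned by 1 and i.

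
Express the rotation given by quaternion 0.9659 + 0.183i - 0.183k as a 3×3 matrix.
[[0.933, 0.3535, -0.067], [-0.3535, 0.866, -0.3535], [-0.067, 0.3535, 0.933]]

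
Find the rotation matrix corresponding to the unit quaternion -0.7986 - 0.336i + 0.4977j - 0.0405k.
[[0.5013, -0.3991, -0.7677], [-0.2698, 0.7709, -0.577], [0.8221, 0.4963, 0.2788]]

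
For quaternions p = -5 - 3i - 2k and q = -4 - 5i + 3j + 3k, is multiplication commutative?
No: pq = 11 + 43i + 4j - 16k ≠ 11 + 31i - 34j + 2k = qp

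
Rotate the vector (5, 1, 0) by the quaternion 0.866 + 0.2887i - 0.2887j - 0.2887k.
(3.666, -2.667, 2.333)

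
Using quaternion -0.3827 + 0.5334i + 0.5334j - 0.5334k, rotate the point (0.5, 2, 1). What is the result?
(-0.725, 0.052, -2.173)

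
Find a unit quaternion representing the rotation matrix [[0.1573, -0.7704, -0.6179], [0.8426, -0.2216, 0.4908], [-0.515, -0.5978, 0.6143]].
0.6225 - 0.4372i - 0.0413j + 0.6478k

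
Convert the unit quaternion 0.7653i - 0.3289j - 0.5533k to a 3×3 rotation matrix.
[[0.1714, -0.5034, -0.8469], [-0.5034, -0.7836, 0.364], [-0.8469, 0.364, -0.3877]]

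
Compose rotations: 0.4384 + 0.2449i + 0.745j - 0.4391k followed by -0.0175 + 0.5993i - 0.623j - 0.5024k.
0.0891 + 0.9063i - 0.146j + 0.3865k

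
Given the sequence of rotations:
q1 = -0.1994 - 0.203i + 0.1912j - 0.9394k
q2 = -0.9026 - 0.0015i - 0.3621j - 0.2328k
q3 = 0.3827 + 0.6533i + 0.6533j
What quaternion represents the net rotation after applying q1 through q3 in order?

q2 · q1 = 0.0302 + 0.5682i - 0.0545j + 0.8205k
q3 · q2 · q1 = -0.324 + 0.7732i - 0.5372j - 0.0928k
-0.324 + 0.7732i - 0.5372j - 0.0928k


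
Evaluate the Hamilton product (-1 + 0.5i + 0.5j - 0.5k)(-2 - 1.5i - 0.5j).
3 + 0.25i + 0.25j + 1.5k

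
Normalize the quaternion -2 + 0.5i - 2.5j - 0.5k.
-0.61 + 0.1525i - 0.7625j - 0.1525k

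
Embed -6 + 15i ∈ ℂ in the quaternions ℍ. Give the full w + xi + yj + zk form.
-6 + 15i + 0j + 0k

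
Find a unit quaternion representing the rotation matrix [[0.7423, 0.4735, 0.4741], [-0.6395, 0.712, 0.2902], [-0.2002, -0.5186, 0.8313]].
0.9063 - 0.2231i + 0.186j - 0.307k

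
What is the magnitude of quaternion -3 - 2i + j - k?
√15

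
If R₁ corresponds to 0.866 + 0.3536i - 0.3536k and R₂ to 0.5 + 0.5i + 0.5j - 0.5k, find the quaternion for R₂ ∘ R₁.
0.0794 + 0.433i + 0.433j - 0.7866k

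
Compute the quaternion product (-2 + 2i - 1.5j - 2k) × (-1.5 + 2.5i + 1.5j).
0.25 - 5i - 5.75j + 9.75k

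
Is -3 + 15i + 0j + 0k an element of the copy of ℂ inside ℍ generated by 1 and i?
Yes. The quaternion -3 + 15i has j- and k-coefficients y = z = 0, so it lies in the complex subalgebra spanned by 1 and i.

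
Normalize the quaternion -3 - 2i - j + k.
-0.7746 - 0.5164i - 0.2582j + 0.2582k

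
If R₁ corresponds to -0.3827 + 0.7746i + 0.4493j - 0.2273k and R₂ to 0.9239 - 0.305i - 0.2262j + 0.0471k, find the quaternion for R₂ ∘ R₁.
-0.005 + 0.8626i + 0.4688j - 0.1898k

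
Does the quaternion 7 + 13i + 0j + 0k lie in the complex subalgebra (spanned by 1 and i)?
Yes. The quaternion 7 + 13i has j- and k-coefficients y = z = 0, so it lies in the complex subalgebra spanned by 1 and i.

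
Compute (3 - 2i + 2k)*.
3 + 2i - 2k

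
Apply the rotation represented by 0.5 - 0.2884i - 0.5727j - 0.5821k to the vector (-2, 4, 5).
(3.132, 5.903, 0.585)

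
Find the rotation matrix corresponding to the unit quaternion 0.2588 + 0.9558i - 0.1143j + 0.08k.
[[0.9611, -0.2599, 0.0938], [-0.1771, -0.8399, -0.513], [0.2121, 0.4764, -0.8532]]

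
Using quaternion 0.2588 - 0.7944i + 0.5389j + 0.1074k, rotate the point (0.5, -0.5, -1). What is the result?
(0.546, -0.785, 0.766)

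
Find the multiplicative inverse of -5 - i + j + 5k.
-0.0962 + 0.0192i - 0.0192j - 0.0962k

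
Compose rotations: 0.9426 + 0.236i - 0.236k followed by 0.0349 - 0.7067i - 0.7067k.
0.0329 - 0.6579i - 0.3336j - 0.6744k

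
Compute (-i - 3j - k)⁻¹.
0.0909i + 0.2727j + 0.0909k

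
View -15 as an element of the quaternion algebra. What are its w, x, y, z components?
-15 + 0i + 0j + 0k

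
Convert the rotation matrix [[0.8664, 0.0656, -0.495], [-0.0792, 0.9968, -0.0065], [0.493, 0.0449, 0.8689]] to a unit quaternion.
0.9659 + 0.0133i - 0.2557j - 0.0375k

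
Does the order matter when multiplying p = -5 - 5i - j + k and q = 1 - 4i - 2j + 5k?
Yes: pq = -32 + 12i + 30j - 18k ≠ -32 + 18i - 12j - 30k = qp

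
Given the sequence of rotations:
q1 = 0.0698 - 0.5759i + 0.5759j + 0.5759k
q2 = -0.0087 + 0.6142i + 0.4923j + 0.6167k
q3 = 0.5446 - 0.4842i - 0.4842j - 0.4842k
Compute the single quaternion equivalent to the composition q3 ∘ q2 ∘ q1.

q2 · q1 = -0.2856 - 0.0238i - 0.6795j + 0.6753k
q3 · q2 · q1 = -0.1691 - 0.5307i + 0.1067j + 0.8235k
-0.1691 - 0.5307i + 0.1067j + 0.8235k


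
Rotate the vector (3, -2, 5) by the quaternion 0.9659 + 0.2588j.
(5.098, -2, 2.83)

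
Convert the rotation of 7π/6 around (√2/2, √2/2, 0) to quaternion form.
-0.2588 + 0.683i + 0.683j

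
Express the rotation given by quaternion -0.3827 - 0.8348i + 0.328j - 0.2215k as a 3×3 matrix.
[[0.6867, -0.7172, 0.1188], [-0.3781, -0.4919, -0.7843], [0.6209, 0.4937, -0.609]]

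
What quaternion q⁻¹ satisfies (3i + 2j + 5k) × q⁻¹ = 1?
-0.0789i - 0.0526j - 0.1316k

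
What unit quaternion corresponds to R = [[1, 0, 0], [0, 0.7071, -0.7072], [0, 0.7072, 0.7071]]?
0.9239 + 0.3827i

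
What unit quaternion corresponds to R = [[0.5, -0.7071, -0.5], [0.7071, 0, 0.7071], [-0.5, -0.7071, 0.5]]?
0.7071 - 0.5i + 0.5k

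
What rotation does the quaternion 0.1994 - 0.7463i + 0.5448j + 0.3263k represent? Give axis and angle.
axis = (-0.7616, 0.556, 0.333), θ = 157°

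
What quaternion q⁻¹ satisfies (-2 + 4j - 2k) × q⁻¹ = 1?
-0.0833 - 0.1667j + 0.0833k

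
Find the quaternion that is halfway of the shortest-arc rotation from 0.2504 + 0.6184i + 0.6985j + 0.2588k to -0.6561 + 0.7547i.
-0.2514 + 0.8508i + 0.4328j + 0.1604k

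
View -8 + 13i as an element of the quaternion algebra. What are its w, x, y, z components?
-8 + 13i + 0j + 0k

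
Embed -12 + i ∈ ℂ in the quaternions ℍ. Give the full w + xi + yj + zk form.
-12 + i + 0j + 0k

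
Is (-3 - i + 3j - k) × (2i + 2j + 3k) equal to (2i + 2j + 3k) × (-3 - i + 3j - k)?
No: pq = -1 + 5i - 5j - 17k ≠ -1 - 17i - 7j - k = qp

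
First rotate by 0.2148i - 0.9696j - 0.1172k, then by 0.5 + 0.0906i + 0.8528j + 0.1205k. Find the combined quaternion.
0.8215 + 0.1243i - 0.4483j - 0.3296k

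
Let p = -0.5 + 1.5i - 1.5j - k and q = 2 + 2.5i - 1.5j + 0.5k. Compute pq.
-6.5 - 0.5i - 5.5j - 0.75k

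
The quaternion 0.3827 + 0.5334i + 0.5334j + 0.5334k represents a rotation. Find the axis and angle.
axis = (√3/3, √3/3, √3/3), θ = 3π/4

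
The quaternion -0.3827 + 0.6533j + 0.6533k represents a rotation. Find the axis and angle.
axis = (0, √2/2, √2/2), θ = 5π/4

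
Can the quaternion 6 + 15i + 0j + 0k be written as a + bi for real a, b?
Yes. The quaternion 6 + 15i has j- and k-coefficients y = z = 0, so it lies in the complex subalgebra spanned by 1 and i.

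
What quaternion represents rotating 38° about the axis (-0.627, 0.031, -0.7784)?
0.9455 - 0.2041i + 0.0101j - 0.2534k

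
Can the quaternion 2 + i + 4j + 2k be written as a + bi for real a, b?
No. The quaternion 2 + i + 4j + 2k has j-coefficient y = 4 and k-coefficient z = 2, not both zero, so it does not lie in the complex subalgebra spanned by 1 and i.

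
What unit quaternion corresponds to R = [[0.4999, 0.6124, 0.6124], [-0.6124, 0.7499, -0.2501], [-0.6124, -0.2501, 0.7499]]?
0.866 + 0.3536j - 0.3536k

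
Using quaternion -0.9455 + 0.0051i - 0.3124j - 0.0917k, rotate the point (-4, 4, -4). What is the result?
(-6.218, 2.984, -0.662)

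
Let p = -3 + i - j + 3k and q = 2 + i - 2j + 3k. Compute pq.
-18 + 2i + 4j - 4k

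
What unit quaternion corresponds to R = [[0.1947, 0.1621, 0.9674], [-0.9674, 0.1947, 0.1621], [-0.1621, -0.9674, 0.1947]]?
0.6293 - 0.4487i + 0.4487j - 0.4487k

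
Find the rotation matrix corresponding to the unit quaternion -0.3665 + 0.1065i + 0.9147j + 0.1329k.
[[-0.7087, 0.2922, -0.6422], [0.0974, 0.942, 0.3212], [0.6988, 0.1651, -0.696]]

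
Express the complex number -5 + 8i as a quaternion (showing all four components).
-5 + 8i + 0j + 0k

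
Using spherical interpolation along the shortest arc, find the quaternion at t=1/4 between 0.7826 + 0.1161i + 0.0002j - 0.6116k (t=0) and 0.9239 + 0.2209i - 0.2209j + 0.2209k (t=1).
0.8892 + 0.1559i - 0.063j - 0.4255k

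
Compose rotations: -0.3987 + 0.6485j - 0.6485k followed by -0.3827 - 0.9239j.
0.7517 + 0.5991i + 0.1202j + 0.2482k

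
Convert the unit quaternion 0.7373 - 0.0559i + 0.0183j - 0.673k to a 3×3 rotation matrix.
[[0.0935, 0.9904, 0.1022], [-0.9945, 0.0879, 0.0578], [0.0483, -0.1071, 0.9931]]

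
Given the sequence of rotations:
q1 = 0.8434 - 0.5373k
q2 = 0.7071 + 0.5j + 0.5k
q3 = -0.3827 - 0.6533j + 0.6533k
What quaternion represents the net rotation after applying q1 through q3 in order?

q2 · q1 = 0.865 - 0.2686i + 0.4217j + 0.0418k
q3 · q2 · q1 = -0.0828 - 0.2i - 0.902j + 0.3736k
-0.0828 - 0.2i - 0.902j + 0.3736k


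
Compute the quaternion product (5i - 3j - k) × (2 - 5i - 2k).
23 + 16i + 9j - 17k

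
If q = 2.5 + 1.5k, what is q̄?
2.5 - 1.5k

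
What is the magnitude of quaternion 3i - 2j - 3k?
√22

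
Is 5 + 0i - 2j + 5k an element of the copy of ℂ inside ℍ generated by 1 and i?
No. The quaternion 5 - 2j + 5k has j-coefficient y = -2 and k-coefficient z = 5, not both zero, so it does not lie in the complex subalgebra spanned by 1 and i.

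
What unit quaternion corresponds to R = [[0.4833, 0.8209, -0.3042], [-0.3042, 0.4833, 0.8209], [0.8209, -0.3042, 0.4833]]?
0.7826 - 0.3594i - 0.3594j - 0.3594k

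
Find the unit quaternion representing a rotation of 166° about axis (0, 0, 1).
0.1219 + 0.9925k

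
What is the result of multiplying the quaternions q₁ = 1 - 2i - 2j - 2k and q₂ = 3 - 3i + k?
-1 - 11i + 2j - 11k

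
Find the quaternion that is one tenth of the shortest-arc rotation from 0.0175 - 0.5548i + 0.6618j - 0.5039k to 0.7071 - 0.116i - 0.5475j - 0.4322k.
-0.089 - 0.5255i + 0.7298j - 0.4282k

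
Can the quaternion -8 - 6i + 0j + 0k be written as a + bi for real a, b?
Yes. The quaternion -8 - 6i has j- and k-coefficients y = z = 0, so it lies in the complex subalgebra spanned by 1 and i.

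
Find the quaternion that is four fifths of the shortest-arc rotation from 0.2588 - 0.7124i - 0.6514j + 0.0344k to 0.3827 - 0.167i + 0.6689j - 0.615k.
-0.2745 - 0.0425i - 0.7784j + 0.5629k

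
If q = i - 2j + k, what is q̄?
-i + 2j - k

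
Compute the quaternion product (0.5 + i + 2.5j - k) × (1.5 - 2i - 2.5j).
9 - 2i + 4.5j + k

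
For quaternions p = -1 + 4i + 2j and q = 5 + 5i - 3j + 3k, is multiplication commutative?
No: pq = -19 + 21i + j - 25k ≠ -19 + 9i + 25j + 19k = qp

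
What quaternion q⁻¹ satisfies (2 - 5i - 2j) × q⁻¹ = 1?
0.0606 + 0.1515i + 0.0606j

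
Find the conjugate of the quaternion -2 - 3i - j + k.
-2 + 3i + j - k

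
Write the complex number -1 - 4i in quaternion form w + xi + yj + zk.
-1 - 4i + 0j + 0k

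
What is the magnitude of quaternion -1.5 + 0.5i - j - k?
2.121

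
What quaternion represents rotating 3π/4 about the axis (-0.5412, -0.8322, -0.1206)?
0.3827 - 0.5i - 0.7689j - 0.1114k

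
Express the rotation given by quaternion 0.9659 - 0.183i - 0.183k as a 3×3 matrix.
[[0.933, 0.3535, 0.067], [-0.3535, 0.866, 0.3535], [0.067, -0.3535, 0.933]]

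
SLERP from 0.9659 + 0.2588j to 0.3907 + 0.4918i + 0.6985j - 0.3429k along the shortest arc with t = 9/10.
0.4769 + 0.4571i + 0.6797j - 0.3187k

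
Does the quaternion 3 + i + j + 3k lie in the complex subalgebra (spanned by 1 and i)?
No. The quaternion 3 + i + j + 3k has j-coefficient y = 1 and k-coefficient z = 3, not both zero, so it does not lie in the complex subalgebra spanned by 1 and i.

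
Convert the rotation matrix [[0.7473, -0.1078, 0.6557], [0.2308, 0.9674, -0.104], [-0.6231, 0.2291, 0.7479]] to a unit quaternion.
0.9304 + 0.0895i + 0.3436j + 0.091k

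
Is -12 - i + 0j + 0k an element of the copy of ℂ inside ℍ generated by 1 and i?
Yes. The quaternion -12 - i has j- and k-coefficients y = z = 0, so it lies in the complex subalgebra spanned by 1 and i.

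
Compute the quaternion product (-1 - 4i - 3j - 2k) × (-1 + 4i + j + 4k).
28 - 10i + 10j + 6k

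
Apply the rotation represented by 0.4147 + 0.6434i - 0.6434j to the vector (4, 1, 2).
(-1.207, -4.207, 1.356)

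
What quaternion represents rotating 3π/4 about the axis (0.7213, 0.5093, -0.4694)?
0.3827 + 0.6664i + 0.4705j - 0.4337k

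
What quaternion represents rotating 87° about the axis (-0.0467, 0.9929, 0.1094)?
0.7254 - 0.0321i + 0.6835j + 0.0753k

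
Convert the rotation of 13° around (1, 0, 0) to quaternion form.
0.9936 + 0.1132i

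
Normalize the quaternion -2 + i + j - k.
-0.7559 + 0.378i + 0.378j - 0.378k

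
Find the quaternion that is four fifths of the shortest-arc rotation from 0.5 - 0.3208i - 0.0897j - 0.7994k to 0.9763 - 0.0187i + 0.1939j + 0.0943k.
0.9773 - 0.0967i + 0.1467j - 0.118k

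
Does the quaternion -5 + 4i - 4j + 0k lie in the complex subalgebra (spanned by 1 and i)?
No. The quaternion -5 + 4i - 4j has j-coefficient y = -4 and k-coefficient z = 0, not both zero, so it does not lie in the complex subalgebra spanned by 1 and i.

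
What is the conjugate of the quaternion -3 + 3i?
-3 - 3i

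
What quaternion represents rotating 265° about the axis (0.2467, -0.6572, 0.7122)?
-0.6756 + 0.1819i - 0.4845j + 0.5251k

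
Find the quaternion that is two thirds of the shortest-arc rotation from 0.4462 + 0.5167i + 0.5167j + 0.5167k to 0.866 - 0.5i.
0.9242 - 0.1725i + 0.2409j + 0.2409k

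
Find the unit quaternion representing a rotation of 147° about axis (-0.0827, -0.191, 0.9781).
0.284 - 0.0793i - 0.1831j + 0.9378k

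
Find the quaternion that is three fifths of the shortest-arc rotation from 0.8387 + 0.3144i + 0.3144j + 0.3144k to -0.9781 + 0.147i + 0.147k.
0.9888 + 0.0426i + 0.1365j + 0.0426k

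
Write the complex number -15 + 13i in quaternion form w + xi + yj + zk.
-15 + 13i + 0j + 0k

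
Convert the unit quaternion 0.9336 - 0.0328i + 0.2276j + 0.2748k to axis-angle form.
axis = (-0.0915, 0.6352, 0.7669), θ = 42°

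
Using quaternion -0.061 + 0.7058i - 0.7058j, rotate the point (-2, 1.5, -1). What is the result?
(-1.588, 1.912, 1.036)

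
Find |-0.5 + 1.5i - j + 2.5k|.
3.122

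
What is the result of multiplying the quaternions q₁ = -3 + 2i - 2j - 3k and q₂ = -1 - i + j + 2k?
13 - 2j - 3k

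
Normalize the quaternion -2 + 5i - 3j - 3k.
-0.2917 + 0.7293i - 0.4376j - 0.4376k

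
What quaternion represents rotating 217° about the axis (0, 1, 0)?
-0.3173 + 0.9483j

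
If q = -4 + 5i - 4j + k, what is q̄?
-4 - 5i + 4j - k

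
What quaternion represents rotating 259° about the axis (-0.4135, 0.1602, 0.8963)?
-0.6361 - 0.3191i + 0.1236j + 0.6916k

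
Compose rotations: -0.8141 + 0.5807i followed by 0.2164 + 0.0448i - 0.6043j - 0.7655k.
-0.2022 + 0.0892i + 0.0474j + 0.9741k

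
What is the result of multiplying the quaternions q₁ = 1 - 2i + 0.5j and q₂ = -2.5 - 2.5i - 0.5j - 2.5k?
-7.25 + 1.25i - 6.75j - 0.25k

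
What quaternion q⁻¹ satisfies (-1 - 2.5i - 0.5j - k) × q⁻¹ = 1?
-0.1176 + 0.2941i + 0.0588j + 0.1176k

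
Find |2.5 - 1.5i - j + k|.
3.24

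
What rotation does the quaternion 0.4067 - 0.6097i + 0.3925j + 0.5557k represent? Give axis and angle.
axis = (-0.6674, 0.4296, 0.6083), θ = 132°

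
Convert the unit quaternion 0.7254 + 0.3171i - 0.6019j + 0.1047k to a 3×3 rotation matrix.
[[0.2535, -0.5336, -0.8068], [-0.2298, 0.777, -0.5861], [0.9396, 0.334, 0.0743]]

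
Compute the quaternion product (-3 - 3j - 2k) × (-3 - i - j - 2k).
2 + 7i + 14j + 9k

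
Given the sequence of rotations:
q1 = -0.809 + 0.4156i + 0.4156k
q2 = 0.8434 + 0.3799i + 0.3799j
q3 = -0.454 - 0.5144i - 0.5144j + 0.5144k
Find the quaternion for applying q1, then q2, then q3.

q2 · q1 = -0.8402 + 0.2011i - 0.4652j + 0.1926k
q3 · q2 · q1 = 0.1465 + 0.4811i + 0.8459j - 0.1769k
0.1465 + 0.4811i + 0.8459j - 0.1769k


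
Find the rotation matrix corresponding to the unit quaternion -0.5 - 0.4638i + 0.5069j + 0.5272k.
[[-0.0698, 0.057, -0.9959], [-0.9974, 0.0139, 0.0707], [0.0179, 0.9983, 0.0559]]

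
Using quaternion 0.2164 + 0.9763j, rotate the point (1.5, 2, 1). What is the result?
(-0.937, 2, -1.54)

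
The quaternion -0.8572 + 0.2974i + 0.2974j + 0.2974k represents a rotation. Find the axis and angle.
axis = (√3/3, √3/3, √3/3), θ = 298°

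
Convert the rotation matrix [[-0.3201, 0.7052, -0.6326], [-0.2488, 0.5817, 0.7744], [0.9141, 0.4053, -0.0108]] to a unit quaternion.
0.5592 - 0.165i - 0.6915j - 0.4265k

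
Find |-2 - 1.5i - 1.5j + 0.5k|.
2.958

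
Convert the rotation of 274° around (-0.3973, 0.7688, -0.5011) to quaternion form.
-0.7314 - 0.271i + 0.5243j - 0.3417k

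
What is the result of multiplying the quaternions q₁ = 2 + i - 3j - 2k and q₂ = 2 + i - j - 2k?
-4 + 8i - 8j - 6k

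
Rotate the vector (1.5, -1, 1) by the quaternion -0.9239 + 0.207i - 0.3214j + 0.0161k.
(1.893, -0.786, 0.22)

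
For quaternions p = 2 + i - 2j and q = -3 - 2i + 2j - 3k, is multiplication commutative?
No: pq = -i + 13j - 8k ≠ -13i + 7j - 4k = qp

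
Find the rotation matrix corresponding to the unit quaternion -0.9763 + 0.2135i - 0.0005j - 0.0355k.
[[0.9975, -0.0695, -0.0142], [0.0691, 0.9063, 0.4169], [-0.0161, -0.4168, 0.9088]]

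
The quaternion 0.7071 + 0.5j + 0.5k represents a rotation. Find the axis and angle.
axis = (0, √2/2, √2/2), θ = π/2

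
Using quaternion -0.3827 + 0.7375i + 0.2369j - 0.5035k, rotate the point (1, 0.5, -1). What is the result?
(1.287, 0.111, -0.763)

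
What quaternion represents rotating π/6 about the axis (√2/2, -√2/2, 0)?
0.9659 + 0.183i - 0.183j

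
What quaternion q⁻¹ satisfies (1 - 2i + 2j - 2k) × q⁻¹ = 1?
0.0769 + 0.1538i - 0.1538j + 0.1538k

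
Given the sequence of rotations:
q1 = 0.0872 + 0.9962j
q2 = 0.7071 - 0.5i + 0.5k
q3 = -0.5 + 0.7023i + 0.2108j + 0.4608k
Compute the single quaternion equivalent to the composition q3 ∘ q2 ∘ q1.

q2 · q1 = 0.0617 - 0.5417i + 0.7044j - 0.4545k
q3 · q2 · q1 = 0.4105 - 0.1062i - 0.2696j + 0.8646k
0.4105 - 0.1062i - 0.2696j + 0.8646k


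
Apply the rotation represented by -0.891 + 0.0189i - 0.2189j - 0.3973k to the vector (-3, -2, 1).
(0.042, -3.259, 1.838)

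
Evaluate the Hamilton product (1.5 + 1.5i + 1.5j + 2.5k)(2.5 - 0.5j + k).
2 + 6.5i + 1.5j + 7k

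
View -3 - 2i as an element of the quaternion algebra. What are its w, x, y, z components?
-3 - 2i + 0j + 0k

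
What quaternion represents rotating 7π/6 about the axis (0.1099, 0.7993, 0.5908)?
-0.2588 + 0.1062i + 0.7721j + 0.5707k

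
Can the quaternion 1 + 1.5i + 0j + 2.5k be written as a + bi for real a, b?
No. The quaternion 1 + 1.5i + 2.5k has j-coefficient y = 0 and k-coefficient z = 2.5, not both zero, so it does not lie in the complex subalgebra spanned by 1 and i.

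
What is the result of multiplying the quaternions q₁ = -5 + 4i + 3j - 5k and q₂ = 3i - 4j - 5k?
-25 - 50i + 25j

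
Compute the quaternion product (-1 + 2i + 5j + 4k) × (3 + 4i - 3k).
1 - 13i + 37j - 5k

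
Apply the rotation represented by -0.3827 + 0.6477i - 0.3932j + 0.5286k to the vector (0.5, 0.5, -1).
(-0.972, -0.736, -0.116)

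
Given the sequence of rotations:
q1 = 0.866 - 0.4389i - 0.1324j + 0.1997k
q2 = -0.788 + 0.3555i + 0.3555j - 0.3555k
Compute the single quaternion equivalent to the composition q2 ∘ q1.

q2 · q1 = -0.4083 + 0.6776i + 0.4972j - 0.3563k
-0.4083 + 0.6776i + 0.4972j - 0.3563k


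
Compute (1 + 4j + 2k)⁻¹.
0.0476 - 0.1905j - 0.0952k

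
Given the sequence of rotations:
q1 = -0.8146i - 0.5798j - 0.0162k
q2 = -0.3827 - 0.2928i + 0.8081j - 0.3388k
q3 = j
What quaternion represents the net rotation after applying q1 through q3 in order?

q2 · q1 = 0.2245 + 0.1022i + 0.4931j + 0.8342k
q3 · q2 · q1 = -0.4931 + 0.8342i + 0.2245j - 0.1022k
-0.4931 + 0.8342i + 0.2245j - 0.1022k


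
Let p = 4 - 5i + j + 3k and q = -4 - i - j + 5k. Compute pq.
-35 + 24i + 14j + 14k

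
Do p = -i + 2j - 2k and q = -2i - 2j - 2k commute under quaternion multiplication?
No: pq = -2 - 8i + 2j + 6k ≠ -2 + 8i - 2j - 6k = qp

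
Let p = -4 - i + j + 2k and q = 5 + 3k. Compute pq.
-26 - 2i + 8j - 2k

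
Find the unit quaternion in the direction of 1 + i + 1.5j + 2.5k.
0.3086 + 0.3086i + 0.4629j + 0.7715k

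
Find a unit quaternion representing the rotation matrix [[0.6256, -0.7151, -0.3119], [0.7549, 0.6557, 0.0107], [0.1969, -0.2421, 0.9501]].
0.8988 - 0.0703i - 0.1415j + 0.4089k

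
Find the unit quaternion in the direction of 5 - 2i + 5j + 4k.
0.5976 - 0.239i + 0.5976j + 0.4781k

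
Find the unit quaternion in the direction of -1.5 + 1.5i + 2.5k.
-0.4575 + 0.4575i + 0.7625k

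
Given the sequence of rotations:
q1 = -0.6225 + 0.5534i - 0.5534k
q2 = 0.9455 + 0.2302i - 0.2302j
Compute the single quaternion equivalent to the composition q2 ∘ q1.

q2 · q1 = -0.716 + 0.5073i + 0.2707j - 0.3958k
-0.716 + 0.5073i + 0.2707j - 0.3958k


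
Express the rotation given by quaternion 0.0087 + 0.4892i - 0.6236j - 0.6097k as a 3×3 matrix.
[[-0.5212, -0.5995, -0.6074], [-0.6207, -0.2221, 0.7519], [-0.5857, 0.7689, -0.2564]]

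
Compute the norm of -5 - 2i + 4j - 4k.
√61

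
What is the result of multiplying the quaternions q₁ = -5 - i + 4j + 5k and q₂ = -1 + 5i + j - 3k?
21 - 41i + 13j - 11k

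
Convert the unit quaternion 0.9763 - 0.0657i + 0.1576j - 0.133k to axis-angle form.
axis = (-0.3036, 0.7282, -0.6145), θ = 25°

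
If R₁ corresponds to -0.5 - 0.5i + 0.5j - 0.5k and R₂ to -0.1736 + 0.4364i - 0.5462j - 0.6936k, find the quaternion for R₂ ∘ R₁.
0.2313 + 0.4885i + 0.7513j + 0.3787k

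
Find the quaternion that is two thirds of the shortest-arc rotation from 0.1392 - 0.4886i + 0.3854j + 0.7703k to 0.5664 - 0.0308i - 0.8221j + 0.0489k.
-0.3965 - 0.1964i + 0.8417j + 0.3094k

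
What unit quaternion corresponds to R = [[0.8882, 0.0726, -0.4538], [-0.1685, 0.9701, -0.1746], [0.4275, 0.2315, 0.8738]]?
0.9659 + 0.1051i - 0.2281j - 0.0624k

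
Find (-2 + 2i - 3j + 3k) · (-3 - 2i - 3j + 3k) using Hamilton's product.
-8 - 2i + 3j - 27k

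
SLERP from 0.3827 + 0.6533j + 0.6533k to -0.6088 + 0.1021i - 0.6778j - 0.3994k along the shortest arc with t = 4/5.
0.5689 - 0.0823i + 0.6798j + 0.4554k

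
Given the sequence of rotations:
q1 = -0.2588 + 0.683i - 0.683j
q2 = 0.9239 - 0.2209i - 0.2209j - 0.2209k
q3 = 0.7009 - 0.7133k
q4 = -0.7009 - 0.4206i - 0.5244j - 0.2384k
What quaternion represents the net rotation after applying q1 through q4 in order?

q2 · q1 = -0.2391 + 0.5373i - 0.7247j + 0.3589k
q3 · q2 · q1 = 0.0884 - 0.1403i - 0.8912j + 0.4221k
q4 · q3 · q2 · q1 = -0.4877 - 0.3727i + 0.7893j - 0.0157k
-0.4877 - 0.3727i + 0.7893j - 0.0157k


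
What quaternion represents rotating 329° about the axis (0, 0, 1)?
-0.9636 + 0.2672k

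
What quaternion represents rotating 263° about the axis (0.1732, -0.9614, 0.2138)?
-0.6626 + 0.1297i - 0.72j + 0.1601k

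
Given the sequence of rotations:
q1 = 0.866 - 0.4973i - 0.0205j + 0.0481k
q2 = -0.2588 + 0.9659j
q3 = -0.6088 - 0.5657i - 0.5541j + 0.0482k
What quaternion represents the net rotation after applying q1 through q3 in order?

q2 · q1 = -0.2043 + 0.1752i + 0.8418j + 0.4679k
q3 · q2 · q1 = 0.6674 - 0.2909i - 0.1261j - 0.6738k
0.6674 - 0.2909i - 0.1261j - 0.6738k


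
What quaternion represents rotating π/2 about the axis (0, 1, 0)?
0.7071 + 0.7071j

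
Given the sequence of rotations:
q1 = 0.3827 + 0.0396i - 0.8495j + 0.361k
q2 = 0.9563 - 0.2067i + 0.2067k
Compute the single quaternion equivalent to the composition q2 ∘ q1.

q2 · q1 = 0.2995 + 0.1344i - 0.7296j + 0.5999k
0.2995 + 0.1344i - 0.7296j + 0.5999k


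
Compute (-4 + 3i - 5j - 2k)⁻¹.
-0.0741 - 0.0556i + 0.0926j + 0.037k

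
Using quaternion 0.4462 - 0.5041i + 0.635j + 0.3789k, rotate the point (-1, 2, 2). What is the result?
(-1.494, 2.573, 0.382)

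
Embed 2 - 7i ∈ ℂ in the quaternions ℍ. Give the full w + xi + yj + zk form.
2 - 7i + 0j + 0k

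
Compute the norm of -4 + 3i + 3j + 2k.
√38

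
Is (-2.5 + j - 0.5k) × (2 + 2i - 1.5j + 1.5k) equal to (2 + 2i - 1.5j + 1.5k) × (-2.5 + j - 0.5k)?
No: pq = -2.75 - 4.25i + 4.75j - 6.75k ≠ -2.75 - 5.75i + 6.75j - 2.75k = qp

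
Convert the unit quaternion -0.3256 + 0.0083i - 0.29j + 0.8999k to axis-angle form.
axis = (0.0088, -0.3067, 0.9518), θ = 218°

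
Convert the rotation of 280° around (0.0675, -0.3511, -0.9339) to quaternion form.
-0.766 + 0.0434i - 0.2257j - 0.6003k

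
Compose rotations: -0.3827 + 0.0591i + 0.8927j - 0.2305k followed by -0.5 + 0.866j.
-0.5817 - 0.2292i - 0.7778j + 0.0641k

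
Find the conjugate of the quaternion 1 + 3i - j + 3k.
1 - 3i + j - 3k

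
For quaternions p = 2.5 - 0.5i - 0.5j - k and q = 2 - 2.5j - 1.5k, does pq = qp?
No: pq = 2.25 - 2.75i - 8j - 4.5k ≠ 2.25 + 0.75i - 6.5j - 7k = qp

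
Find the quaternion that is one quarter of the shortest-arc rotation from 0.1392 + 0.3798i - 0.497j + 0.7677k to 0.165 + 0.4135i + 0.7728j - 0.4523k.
0.0642 + 0.186i - 0.628j + 0.753k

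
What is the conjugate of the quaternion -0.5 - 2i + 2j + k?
-0.5 + 2i - 2j - k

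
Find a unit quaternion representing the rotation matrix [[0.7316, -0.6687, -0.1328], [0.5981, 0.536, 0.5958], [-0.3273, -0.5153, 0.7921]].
0.8746 - 0.3176i + 0.0556j + 0.3621k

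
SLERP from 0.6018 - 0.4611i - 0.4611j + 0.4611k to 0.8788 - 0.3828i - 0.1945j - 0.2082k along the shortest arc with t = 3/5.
0.8291 - 0.4483i - 0.3272j + 0.0681k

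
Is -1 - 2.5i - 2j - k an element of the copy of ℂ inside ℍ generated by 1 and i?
No. The quaternion -1 - 2.5i - 2j - k has j-coefficient y = -2 and k-coefficient z = -1, not both zero, so it does not lie in the complex subalgebra spanned by 1 and i.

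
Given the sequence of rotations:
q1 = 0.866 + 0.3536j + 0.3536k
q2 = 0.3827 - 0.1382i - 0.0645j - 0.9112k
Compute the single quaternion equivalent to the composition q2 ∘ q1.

q2 · q1 = 0.6764 + 0.1797i + 0.1283j - 0.7026k
0.6764 + 0.1797i + 0.1283j - 0.7026k


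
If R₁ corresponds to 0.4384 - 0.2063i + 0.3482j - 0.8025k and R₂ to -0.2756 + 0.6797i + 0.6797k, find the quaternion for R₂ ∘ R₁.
0.5649 + 0.1182i + 0.3093j + 0.7558k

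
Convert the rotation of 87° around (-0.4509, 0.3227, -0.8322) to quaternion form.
0.7254 - 0.3104i + 0.2221j - 0.5728k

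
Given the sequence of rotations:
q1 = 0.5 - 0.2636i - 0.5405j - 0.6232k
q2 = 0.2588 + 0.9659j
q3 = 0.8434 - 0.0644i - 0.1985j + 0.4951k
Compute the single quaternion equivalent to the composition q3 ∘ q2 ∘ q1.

q2 · q1 = 0.6515 - 0.6702i + 0.3431j + 0.0933k
q3 · q2 · q1 = 0.5282 - 0.7956i - 0.1658j + 0.2461k
0.5282 - 0.7956i - 0.1658j + 0.2461k


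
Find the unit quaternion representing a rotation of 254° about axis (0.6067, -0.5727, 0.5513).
-0.6018 + 0.4845i - 0.4574j + 0.4403k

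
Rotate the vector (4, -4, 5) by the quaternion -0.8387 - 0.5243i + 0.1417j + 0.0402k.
(2.752, -6.992, -0.731)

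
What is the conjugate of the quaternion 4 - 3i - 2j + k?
4 + 3i + 2j - k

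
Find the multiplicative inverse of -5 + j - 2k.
-0.1667 - 0.0333j + 0.0667k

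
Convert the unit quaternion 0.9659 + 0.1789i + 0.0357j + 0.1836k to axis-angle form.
axis = (0.6912, 0.1379, 0.7094), θ = π/6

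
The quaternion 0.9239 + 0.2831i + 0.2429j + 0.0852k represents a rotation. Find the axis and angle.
axis = (0.7399, 0.6348, 0.2227), θ = π/4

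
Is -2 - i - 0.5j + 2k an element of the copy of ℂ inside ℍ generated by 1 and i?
No. The quaternion -2 - i - 0.5j + 2k has j-coefficient y = -0.5 and k-coefficient z = 2, not both zero, so it does not lie in the complex subalgebra spanned by 1 and i.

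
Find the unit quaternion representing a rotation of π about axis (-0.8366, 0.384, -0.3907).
-0.8366i + 0.384j - 0.3907k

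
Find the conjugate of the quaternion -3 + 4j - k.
-3 - 4j + k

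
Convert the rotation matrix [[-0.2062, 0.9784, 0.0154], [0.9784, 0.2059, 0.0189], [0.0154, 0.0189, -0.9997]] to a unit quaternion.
0.63i + 0.7765j + 0.0122k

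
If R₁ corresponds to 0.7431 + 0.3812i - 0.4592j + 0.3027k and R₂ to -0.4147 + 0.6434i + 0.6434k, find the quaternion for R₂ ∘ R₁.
-0.7482 + 0.6155i + 0.2409j + 0.0571k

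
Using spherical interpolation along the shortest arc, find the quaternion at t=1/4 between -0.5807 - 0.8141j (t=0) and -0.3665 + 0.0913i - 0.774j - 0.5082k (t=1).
-0.5425 + 0.024i - 0.829j - 0.1337k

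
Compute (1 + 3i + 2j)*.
1 - 3i - 2j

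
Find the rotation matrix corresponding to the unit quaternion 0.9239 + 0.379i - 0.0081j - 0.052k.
[[0.9945, 0.0899, -0.0544], [-0.1022, 0.7073, -0.6995], [-0.0244, 0.7012, 0.7126]]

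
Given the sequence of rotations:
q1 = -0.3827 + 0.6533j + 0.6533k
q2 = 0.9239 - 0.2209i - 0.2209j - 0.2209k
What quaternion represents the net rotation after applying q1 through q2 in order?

q2 · q1 = -0.0649 + 0.0845i + 0.8324j + 0.5438k
-0.0649 + 0.0845i + 0.8324j + 0.5438k
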